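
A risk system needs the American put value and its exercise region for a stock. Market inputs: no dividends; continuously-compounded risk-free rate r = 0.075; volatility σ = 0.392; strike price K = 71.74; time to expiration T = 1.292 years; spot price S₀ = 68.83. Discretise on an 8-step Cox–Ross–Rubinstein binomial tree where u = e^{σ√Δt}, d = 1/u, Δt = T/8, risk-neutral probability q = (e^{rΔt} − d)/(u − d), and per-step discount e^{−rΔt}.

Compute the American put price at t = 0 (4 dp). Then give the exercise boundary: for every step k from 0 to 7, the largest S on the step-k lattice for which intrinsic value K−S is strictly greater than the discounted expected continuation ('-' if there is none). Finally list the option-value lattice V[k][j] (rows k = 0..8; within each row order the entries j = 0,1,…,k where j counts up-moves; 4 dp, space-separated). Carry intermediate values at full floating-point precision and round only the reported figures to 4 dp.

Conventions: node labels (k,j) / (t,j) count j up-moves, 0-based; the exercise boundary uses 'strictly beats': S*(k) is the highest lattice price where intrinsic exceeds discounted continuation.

Δt=0.16150, u=1.17062, d=0.85425, q=0.49922, disc=e^(-rΔt)=0.98796
k=8 terminal: V=max(K-S,0) → 52.2213 44.9925 35.0866 21.5120 2.9100 0.0000 0.0000 0.0000 0.0000
k=7: j=0 S=22.8490 intr=48.8910 cont=48.0273 V=48.8910[EX]; j=1 S=31.3111 intr=40.4289 cont=39.5652 V=40.4289[EX]; j=2 S=42.9072 intr=28.8328 cont=27.9691 V=28.8328[EX]; j=3 S=58.7979 intr=12.9421 cont=12.0784 V=12.9421[EX]; j=4 S=80.5738 intr=0.0000 cont=1.4397 V=1.4397[hold]; j=5 S=110.4143 intr=0.0000 cont=0.0000 V=0.0000[hold]; j=6 S=151.3063 intr=0.0000 cont=0.0000 V=0.0000[hold]; j=7 S=207.3426 intr=0.0000 cont=0.0000 V=0.0000[hold]  S*(7)=58.7979
k=6: j=0 S=26.7475 intr=44.9925 cont=44.1288 V=44.9925[EX]; j=1 S=36.6534 intr=35.0866 cont=34.2229 V=35.0866[EX]; j=2 S=50.2280 intr=21.5120 cont=20.6483 V=21.5120[EX]; j=3 S=68.8300 intr=2.9100 cont=7.1132 V=7.1132[hold]; j=4 S=94.3212 intr=0.0000 cont=0.7123 V=0.7123[hold]; j=5 S=129.2531 intr=0.0000 cont=0.0000 V=0.0000[hold]; j=6 S=177.1221 intr=0.0000 cont=0.0000 V=0.0000[hold]  S*(6)=50.2280
k=5: j=0 S=31.3111 intr=40.4289 cont=39.5652 V=40.4289[EX]; j=1 S=42.9072 intr=28.8328 cont=27.9691 V=28.8328[EX]; j=2 S=58.7979 intr=12.9421 cont=14.1514 V=14.1514[hold]; j=3 S=80.5738 intr=0.0000 cont=3.8706 V=3.8706[hold]; j=4 S=110.4143 intr=0.0000 cont=0.3524 V=0.3524[hold]; j=5 S=151.3063 intr=0.0000 cont=0.0000 V=0.0000[hold]  S*(5)=42.9072
k=4: j=0 S=36.6534 intr=35.0866 cont=34.2229 V=35.0866[EX]; j=1 S=50.2280 intr=21.5120 cont=21.2447 V=21.5120[EX]; j=2 S=68.8300 intr=2.9100 cont=8.9105 V=8.9105[hold]; j=3 S=94.3212 intr=0.0000 cont=2.0888 V=2.0888[hold]; j=4 S=129.2531 intr=0.0000 cont=0.1744 V=0.1744[hold]  S*(4)=50.2280
k=3: j=0 S=42.9072 intr=28.8328 cont=27.9691 V=28.8328[EX]; j=1 S=58.7979 intr=12.9421 cont=15.0379 V=15.0379[hold]; j=2 S=80.5738 intr=0.0000 cont=5.4387 V=5.4387[hold]; j=3 S=110.4143 intr=0.0000 cont=1.1195 V=1.1195[hold]  S*(3)=42.9072
k=2: j=0 S=50.2280 intr=21.5120 cont=21.6819 V=21.6819[hold]; j=1 S=68.8300 intr=2.9100 cont=10.1225 V=10.1225[hold]; j=2 S=94.3212 intr=0.0000 cont=3.2430 V=3.2430[hold]  S*(2)=-
k=1: j=0 S=58.7979 intr=12.9421 cont=15.7197 V=15.7197[hold]; j=1 S=80.5738 intr=0.0000 cont=6.6076 V=6.6076[hold]  S*(1)=-
k=0: j=0 S=68.8300 intr=2.9100 cont=11.0363 V=11.0363[hold]  S*(0)=-

price = 11.0363
boundary = - - - 42.9072 50.2280 42.9072 50.2280 58.7979
tree:
11.0363
15.7197 6.6076
21.6819 10.1225 3.2430
28.8328 15.0379 5.4387 1.1195
35.0866 21.5120 8.9105 2.0888 0.1744
40.4289 28.8328 14.1514 3.8706 0.3524 0.0000
44.9925 35.0866 21.5120 7.1132 0.7123 0.0000 0.0000
48.8910 40.4289 28.8328 12.9421 1.4397 0.0000 0.0000 0.0000
52.2213 44.9925 35.0866 21.5120 2.9100 0.0000 0.0000 0.0000 0.0000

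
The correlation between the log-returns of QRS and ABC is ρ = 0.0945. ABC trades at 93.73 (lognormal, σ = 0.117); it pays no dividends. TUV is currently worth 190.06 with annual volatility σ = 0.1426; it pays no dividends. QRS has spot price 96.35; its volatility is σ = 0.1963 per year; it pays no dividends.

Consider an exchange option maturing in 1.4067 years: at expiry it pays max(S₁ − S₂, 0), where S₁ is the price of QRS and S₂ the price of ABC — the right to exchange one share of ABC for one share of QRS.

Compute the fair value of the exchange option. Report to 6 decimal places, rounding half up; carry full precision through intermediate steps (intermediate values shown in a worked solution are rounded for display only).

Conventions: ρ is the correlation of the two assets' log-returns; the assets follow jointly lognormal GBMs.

exchange price = 11.177629

σ_eff = √(σ₁² + σ₂² − 2ρσ₁σ₂) = √(0.1963² + 0.117² − 2·0.0945·0.1963·0.117) = 0.218819
d₁ = (ln(S₁/S₂) + (q₂ − q₁ + σ_eff²/2)T) / (σ_eff√T) = (ln(96.35/93.73) + (0.0 − 0.0 + 0.023941)·1.4067) / 0.259529 = 0.235992
d₂ = d₁ − σ_eff√T = 0.235992 − 0.259529 = -0.023537
N(d₁) = 0.593281,  N(d₂) = 0.490611
V = S₁·e^{−q₁T}·N(d₁) − S₂·e^{−q₂T}·N(d₂) = 57.162579 − 45.984949 = 11.177629
Key observation: the rate r is irrelevant here: denominating values in ABC turns the exchange into a ratio option on S₁/S₂, and discounting at r drops out.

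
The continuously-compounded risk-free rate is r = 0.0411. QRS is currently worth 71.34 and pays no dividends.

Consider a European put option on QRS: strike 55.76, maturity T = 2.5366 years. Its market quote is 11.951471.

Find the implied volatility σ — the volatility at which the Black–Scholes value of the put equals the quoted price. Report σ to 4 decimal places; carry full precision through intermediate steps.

sigma = 0.5629

At σ = 0.5629 the Black–Scholes value reproduces the quote:
σ√T = 0.5629·√2.5366 = 0.896514
d₁ = (ln(S/K) + (r+σ²/2)T) / (σ√T) = (ln(71.34/55.76) + (0.0411+0.5629²/2)·2.5366) / 0.896514 = (0.246400 + 0.506123) / 0.896514 = 0.839388
d₂ = d₁ − σ√T = 0.839388 − 0.896514 = -0.057126
e^{−rT} = 0.900996
N(−d₁) = 0.200626,  N(−d₂) = 0.522778
V = K·e^{−rT}·N(−d₂) − S·N(−d₁) = 26.264110 − 14.312639 = 11.951471 (the observed quote) — the price is monotone increasing in volatility, hence this σ is the only solution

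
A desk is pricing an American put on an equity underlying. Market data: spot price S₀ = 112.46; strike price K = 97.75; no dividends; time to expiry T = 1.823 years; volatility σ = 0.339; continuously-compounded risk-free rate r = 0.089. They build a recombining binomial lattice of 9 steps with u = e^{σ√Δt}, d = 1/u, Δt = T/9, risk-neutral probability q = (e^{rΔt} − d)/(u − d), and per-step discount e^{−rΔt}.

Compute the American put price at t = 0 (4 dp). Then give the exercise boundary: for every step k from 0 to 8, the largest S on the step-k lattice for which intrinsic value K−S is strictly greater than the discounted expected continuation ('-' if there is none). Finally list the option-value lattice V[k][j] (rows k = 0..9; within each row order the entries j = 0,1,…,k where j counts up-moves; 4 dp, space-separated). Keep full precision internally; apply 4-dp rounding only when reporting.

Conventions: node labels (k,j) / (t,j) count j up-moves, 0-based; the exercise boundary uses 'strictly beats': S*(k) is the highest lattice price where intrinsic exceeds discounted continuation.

params: Δt=0.20256 u=1.16483 d=0.85850 q=0.52132 e^(-rΔt)=0.98213
t_9 payoffs: 69.2627 59.0979 45.3062 26.5933 1.2033 0.0000 0.0000 0.0000 0.0000 0.0000
t_8: node(8,0) S=33.1828 payoff=64.5672 vs cont=62.8209 → 64.5672 [stop]  node(8,1) S=45.0229 payoff=52.7271 vs cont=50.9807 → 52.7271 [stop]  node(8,2) S=61.0879 payoff=36.6621 vs cont=34.9157 → 36.6621 [stop]  node(8,3) S=82.8851 payoff=14.8649 vs cont=13.1185 → 14.8649 [stop]  node(8,4) S=112.4600 payoff=0.0000 vs cont=0.5657 → 0.5657 [wait]  node(8,5) S=152.5877 payoff=0.0000 vs cont=0.0000 → 0.0000 [wait]  node(8,6) S=207.0336 payoff=0.0000 vs cont=0.0000 → 0.0000 [wait]  node(8,7) S=280.9069 payoff=0.0000 vs cont=0.0000 → 0.0000 [wait]  node(8,8) S=381.1393 payoff=0.0000 vs cont=0.0000 → 0.0000 [wait]  ⇒ S*(8)=82.8851
t_7: node(7,0) S=38.6521 payoff=59.0979 vs cont=57.3515 → 59.0979 [stop]  node(7,1) S=52.4438 payoff=45.3062 vs cont=43.5598 → 45.3062 [stop]  node(7,2) S=71.1567 payoff=26.5933 vs cont=24.8469 → 26.5933 [stop]  node(7,3) S=96.5467 payoff=1.2033 vs cont=7.2781 → 7.2781 [wait]  node(7,4) S=130.9962 payoff=0.0000 vs cont=0.2660 → 0.2660 [wait]  node(7,5) S=177.7380 payoff=0.0000 vs cont=0.0000 → 0.0000 [wait]  node(7,6) S=241.1580 payoff=0.0000 vs cont=0.0000 → 0.0000 [wait]  node(7,7) S=327.2074 payoff=0.0000 vs cont=0.0000 → 0.0000 [wait]  ⇒ S*(7)=71.1567
t_6: node(6,0) S=45.0229 payoff=52.7271 vs cont=50.9807 → 52.7271 [stop]  node(6,1) S=61.0879 payoff=36.6621 vs cont=34.9157 → 36.6621 [stop]  node(6,2) S=82.8851 payoff=14.8649 vs cont=16.2288 → 16.2288 [wait]  node(6,3) S=112.4600 payoff=0.0000 vs cont=3.5579 → 3.5579 [wait]  node(6,4) S=152.5877 payoff=0.0000 vs cont=0.1250 → 0.1250 [wait]  node(6,5) S=207.0336 payoff=0.0000 vs cont=0.0000 → 0.0000 [wait]  node(6,6) S=280.9069 payoff=0.0000 vs cont=0.0000 → 0.0000 [wait]  ⇒ S*(6)=61.0879
t_5: node(5,0) S=52.4438 payoff=45.3062 vs cont=43.5598 → 45.3062 [stop]  node(5,1) S=71.1567 payoff=26.5933 vs cont=25.5452 → 26.5933 [stop]  node(5,2) S=96.5467 payoff=1.2033 vs cont=9.4513 → 9.4513 [wait]  node(5,3) S=130.9962 payoff=0.0000 vs cont=1.7367 → 1.7367 [wait]  node(5,4) S=177.7380 payoff=0.0000 vs cont=0.0588 → 0.0588 [wait]  node(5,5) S=241.1580 payoff=0.0000 vs cont=0.0000 → 0.0000 [wait]  ⇒ S*(5)=71.1567
t_4: node(4,0) S=61.0879 payoff=36.6621 vs cont=34.9157 → 36.6621 [stop]  node(4,1) S=82.8851 payoff=14.8649 vs cont=17.3414 → 17.3414 [wait]  node(4,2) S=112.4600 payoff=0.0000 vs cont=5.3325 → 5.3325 [wait]  node(4,3) S=152.5877 payoff=0.0000 vs cont=0.8466 → 0.8466 [wait]  node(4,4) S=207.0336 payoff=0.0000 vs cont=0.0276 → 0.0276 [wait]  ⇒ S*(4)=61.0879
t_3: node(3,0) S=71.1567 payoff=26.5933 vs cont=26.1149 → 26.5933 [stop]  node(3,1) S=96.5467 payoff=1.2033 vs cont=10.8831 → 10.8831 [wait]  node(3,2) S=130.9962 payoff=0.0000 vs cont=2.9405 → 2.9405 [wait]  node(3,3) S=177.7380 payoff=0.0000 vs cont=0.4121 → 0.4121 [wait]  ⇒ S*(3)=71.1567
t_2: node(2,0) S=82.8851 payoff=14.8649 vs cont=18.0745 → 18.0745 [wait]  node(2,1) S=112.4600 payoff=0.0000 vs cont=6.6220 → 6.6220 [wait]  node(2,2) S=152.5877 payoff=0.0000 vs cont=1.5934 → 1.5934 [wait]  ⇒ S*(2)=-
t_1: node(1,0) S=96.5467 payoff=1.2033 vs cont=11.8879 → 11.8879 [wait]  node(1,1) S=130.9962 payoff=0.0000 vs cont=3.9291 → 3.9291 [wait]  ⇒ S*(1)=-
t_0: node(0,0) S=112.4600 payoff=0.0000 vs cont=7.6006 → 7.6006 [wait]  ⇒ S*(0)=-

price = 7.6006
boundary = - - - 71.1567 61.0879 71.1567 61.0879 71.1567 82.8851
tree:
7.6006
11.8879 3.9291
18.0745 6.6220 1.5934
26.5933 10.8831 2.9405 0.4121
36.6621 17.3414 5.3325 0.8466 0.0276
45.3062 26.5933 9.4513 1.7367 0.0588 0.0000
52.7271 36.6621 16.2288 3.5579 0.1250 0.0000 0.0000
59.0979 45.3062 26.5933 7.2781 0.2660 0.0000 0.0000 0.0000
64.5672 52.7271 36.6621 14.8649 0.5657 0.0000 0.0000 0.0000 0.0000
69.2627 59.0979 45.3062 26.5933 1.2033 0.0000 0.0000 0.0000 0.0000 0.0000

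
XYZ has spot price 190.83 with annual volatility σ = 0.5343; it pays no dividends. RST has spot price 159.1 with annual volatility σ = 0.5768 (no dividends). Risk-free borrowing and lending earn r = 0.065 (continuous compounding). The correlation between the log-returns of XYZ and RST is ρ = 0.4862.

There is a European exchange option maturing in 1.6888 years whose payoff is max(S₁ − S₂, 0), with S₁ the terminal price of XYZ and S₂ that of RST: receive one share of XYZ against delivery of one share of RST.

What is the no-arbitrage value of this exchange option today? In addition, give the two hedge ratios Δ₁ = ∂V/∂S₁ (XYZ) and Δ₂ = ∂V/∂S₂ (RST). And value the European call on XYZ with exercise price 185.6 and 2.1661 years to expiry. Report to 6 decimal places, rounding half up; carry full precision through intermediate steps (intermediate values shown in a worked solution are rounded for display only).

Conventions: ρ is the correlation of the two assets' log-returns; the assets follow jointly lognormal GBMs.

exchange price = 67.391382
Δ1 = 0.730609
Δ2 = -0.452738
price(XYZ call K=185.6) = 69.801349

σ_eff = √(σ₁² + σ₂² − 2ρσ₁σ₂) = √(0.5343² + 0.5768² − 2·0.4862·0.5343·0.5768) = 0.564355
d₁ = (ln(S₁/S₂) + (q₂ − q₁ + σ_eff²/2)T) / (σ_eff√T) = (ln(190.83/159.1) + (0.0 − 0.0 + 0.159248)·1.6888) / 0.733401 = 0.614655
d₂ = d₁ − σ_eff√T = 0.614655 − 0.733401 = -0.118746
N(d₁) = 0.730609,  N(d₂) = 0.452738
V = S₁·e^{−q₁T}·N(d₁) − S₂·e^{−q₂T}·N(d₂) = 139.422054 − 72.030672 = 67.391382
Δ₁ = e^{−q₁T}·N(d₁) = 0.730609;  Δ₂ = −e^{−q₂T}·N(d₂) = -0.452738
[vanilla: XYZ call K=185.6]
σ√T = 0.5343·√2.1661 = 0.786365
d₁ = (ln(S/K) + (r+σ²/2)T) / (σ√T) = (ln(190.83/185.6) + (0.065+0.5343²/2)·2.1661) / 0.786365 = (0.027789 + 0.449982) / 0.786365 = 0.607569
d₂ = d₁ − σ√T = 0.607569 − 0.786365 = -0.178797
e^{−rT} = 0.868666
N(d₁) = 0.728263,  N(d₂) = 0.429049
price = S·N(d₁) − K·e^{−rT}·N(d₂) = 138.974465 − 69.173115 = 69.801349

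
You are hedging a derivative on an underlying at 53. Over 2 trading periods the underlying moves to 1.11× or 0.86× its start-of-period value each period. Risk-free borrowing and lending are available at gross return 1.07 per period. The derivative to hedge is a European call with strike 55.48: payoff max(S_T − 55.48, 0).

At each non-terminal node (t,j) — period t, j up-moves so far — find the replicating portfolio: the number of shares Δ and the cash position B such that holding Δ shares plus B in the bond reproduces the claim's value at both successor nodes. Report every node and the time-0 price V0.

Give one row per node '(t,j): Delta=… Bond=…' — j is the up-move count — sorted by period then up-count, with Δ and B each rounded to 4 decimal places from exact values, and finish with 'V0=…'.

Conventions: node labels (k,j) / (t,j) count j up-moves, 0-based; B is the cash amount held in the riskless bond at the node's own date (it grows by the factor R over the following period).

The replicating-portfolio and risk-neutral prices coincide; use p* = (1.07−0.86)/(1.11−0.86) = 0.8400 for the latter.
Payoffs at expiry: V(2,0)=0.0000, V(2,1)=0.0000, V(2,2)=9.8213
(1,0): S=45.5800. Δ = (V_up−V_dn)/(S_up−S_dn) = (0.0000−0.0000)/(50.5938−39.1988) = 0.0000. V = [p*·0.0000 + (1−p*)·0.0000]/1.07 = 0.0000. B = V − Δ·S = 0.0000.
(1,1): S=58.8300. Δ = (V_up−V_dn)/(S_up−S_dn) = (9.8213−0.0000)/(65.3013−50.5938) = 0.6678. V = [p*·9.8213 + (1−p*)·0.0000]/1.07 = 7.7102. B = V − Δ·S = -31.5750.
(0,0): S=53.0000. Δ = (V_up−V_dn)/(S_up−S_dn) = (7.7102−0.0000)/(58.8300−45.5800) = 0.5819. V = [p*·7.7102 + (1−p*)·0.0000]/1.07 = 6.0529. B = V − Δ·S = -24.7879.
As a check, the time-0 holding Δ(0,0)·S0 + B(0,0) comes to 6.0529 — exactly V0.

(0,0): Delta=0.5819 Bond=-24.7879
(1,0): Delta=0.0000 Bond=0.0000
(1,1): Delta=0.6678 Bond=-31.5750
V0=6.0529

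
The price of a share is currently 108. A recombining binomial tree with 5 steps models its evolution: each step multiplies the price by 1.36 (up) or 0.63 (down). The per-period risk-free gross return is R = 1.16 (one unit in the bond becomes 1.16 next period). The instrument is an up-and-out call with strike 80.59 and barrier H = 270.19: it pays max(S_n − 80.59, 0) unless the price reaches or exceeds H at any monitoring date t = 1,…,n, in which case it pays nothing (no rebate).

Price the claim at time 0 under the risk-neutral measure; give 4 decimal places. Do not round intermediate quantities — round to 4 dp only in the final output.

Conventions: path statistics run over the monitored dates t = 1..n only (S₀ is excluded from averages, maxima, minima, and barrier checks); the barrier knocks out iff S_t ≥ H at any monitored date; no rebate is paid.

price = 19.8986

Set p* = 0.7260 (from d < R < u); the path-dependent value is the discounted p*-expectation over all price paths.
Enumerate all 2^5 = 32 price paths (U = up ×1.36, D = down ×0.63); each path with k up-moves has probability p*^k·(1−p*)^(5−k).
DDDDD: M=68.0400, payoff=0.0000, prob=0.001544
UDDDD: M=146.8800, payoff=0.0000, prob=0.004091
DUDDD: M=92.5344, payoff=0.0000, prob=0.004091
UUDDD: M=199.7568, payoff=0.0000, prob=0.010840
DDUDD: M=68.0400, payoff=0.0000, prob=0.004091
UDUDD: M=146.8800, payoff=0.0000, prob=0.010840
DUUDD: M=125.8468, payoff=0.0000, prob=0.010840
UUUDD: M=271.6692, payoff=0.0000, prob=0.028726
DDDUD: M=68.0400, payoff=0.0000, prob=0.004091
UDDUD: M=146.8800, payoff=0.0000, prob=0.010840
DUDUD: M=92.5344, payoff=0.0000, prob=0.010840
UUDUD: M=199.7568, payoff=27.2355, prob=0.028726
DDUUD: M=79.2835, payoff=0.0000, prob=0.010840
UDUUD: M=171.1516, payoff=27.2355, prob=0.028726
DUUUD: M=171.1516, payoff=27.2355, prob=0.028726
UUUUD: M=369.4702, payoff=0.0000, prob=0.076124
DDDDU: M=68.0400, payoff=0.0000, prob=0.004091
UDDDU: M=146.8800, payoff=0.0000, prob=0.010840
DUDDU: M=92.5344, payoff=0.0000, prob=0.010840
UUDDU: M=199.7568, payoff=27.2355, prob=0.028726
DDUDU: M=68.0400, payoff=0.0000, prob=0.010840
UDUDU: M=146.8800, payoff=27.2355, prob=0.028726
DUUDU: M=125.8468, payoff=27.2355, prob=0.028726
UUUDU: M=271.6692, payoff=0.0000, prob=0.076124
DDDUU: M=68.0400, payoff=0.0000, prob=0.010840
UDDUU: M=146.8800, payoff=27.2355, prob=0.028726
DUDUU: M=107.8255, payoff=27.2355, prob=0.028726
UUDUU: M=232.7662, payoff=152.1762, prob=0.076124
DDUUU: M=107.8255, payoff=27.2355, prob=0.028726
UDUUU: M=232.7662, payoff=152.1762, prob=0.076124
DUUUU: M=232.7662, payoff=152.1762, prob=0.076124
UUUUU: M=502.4794, payoff=0.0000, prob=0.201727
Price = Σ prob·payoff / R^5 = 41.793871 / 2.100342 = 19.8986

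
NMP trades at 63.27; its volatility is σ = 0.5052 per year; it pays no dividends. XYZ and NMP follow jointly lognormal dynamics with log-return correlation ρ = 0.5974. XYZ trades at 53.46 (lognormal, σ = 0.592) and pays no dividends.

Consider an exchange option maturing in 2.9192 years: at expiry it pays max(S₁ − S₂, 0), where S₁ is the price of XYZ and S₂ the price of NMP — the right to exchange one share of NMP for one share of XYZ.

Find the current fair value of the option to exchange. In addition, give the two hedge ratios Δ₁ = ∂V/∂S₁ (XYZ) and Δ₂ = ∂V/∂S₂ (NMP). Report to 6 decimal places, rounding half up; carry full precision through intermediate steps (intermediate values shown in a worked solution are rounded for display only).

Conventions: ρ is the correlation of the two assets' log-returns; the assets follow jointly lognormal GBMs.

exchange price = 14.690029
Δ1 = 0.590124
Δ2 = -0.266445

σ_eff = √(σ₁² + σ₂² − 2ρσ₁σ₂) = √(0.592² + 0.5052² − 2·0.5974·0.592·0.5052) = 0.498349
d₁ = (ln(S₁/S₂) + (q₂ − q₁ + σ_eff²/2)T) / (σ_eff√T) = (ln(53.46/63.27) + (0.0 − 0.0 + 0.124176)·2.9192) / 0.851463 = 0.227863
d₂ = d₁ − σ_eff√T = 0.227863 − 0.851463 = -0.623600
N(d₁) = 0.590124,  N(d₂) = 0.266445
V = S₁·e^{−q₁T}·N(d₁) − S₂·e^{−q₂T}·N(d₂) = 31.548016 − 16.857987 = 14.690029
Key observation: the rate r is irrelevant here: denominating values in NMP turns the exchange into a ratio option on S₁/S₂, and discounting at r drops out.
Δ₁ = e^{−q₁T}·N(d₁) = 0.590124;  Δ₂ = −e^{−q₂T}·N(d₂) = -0.266445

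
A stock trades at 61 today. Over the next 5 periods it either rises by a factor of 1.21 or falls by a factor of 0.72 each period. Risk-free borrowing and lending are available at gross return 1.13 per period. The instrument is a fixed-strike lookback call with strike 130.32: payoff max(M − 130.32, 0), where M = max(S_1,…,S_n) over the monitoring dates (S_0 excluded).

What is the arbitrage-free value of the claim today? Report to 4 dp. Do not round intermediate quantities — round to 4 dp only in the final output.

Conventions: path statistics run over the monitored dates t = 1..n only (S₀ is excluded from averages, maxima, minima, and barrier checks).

price = 6.2295

No-arbitrage gives p* = (R−d)/(u−d) = 0.8367: enumerate every path, weight its payoff by its p*-probability, and discount by R^5.
Enumerate all 2^5 = 32 price paths (U = up ×1.21, D = down ×0.72); each path with k up-moves has probability p*^k·(1−p*)^(5−k).
DDDDD: M=43.9200, payoff=0.0000, prob=0.000116
UDDDD: M=73.8100, payoff=0.0000, prob=0.000595
DUDDD: M=53.1432, payoff=0.0000, prob=0.000595
UUDDD: M=89.3101, payoff=0.0000, prob=0.003047
DDUDD: M=43.9200, payoff=0.0000, prob=0.000595
UDUDD: M=73.8100, payoff=0.0000, prob=0.003047
DUUDD: M=64.3033, payoff=0.0000, prob=0.003047
UUUDD: M=108.0652, payoff=0.0000, prob=0.015615
DDDUD: M=43.9200, payoff=0.0000, prob=0.000595
UDDUD: M=73.8100, payoff=0.0000, prob=0.003047
DUDUD: M=53.1432, payoff=0.0000, prob=0.003047
UUDUD: M=89.3101, payoff=0.0000, prob=0.015615
DDUUD: M=46.2984, payoff=0.0000, prob=0.003047
UDUUD: M=77.8070, payoff=0.0000, prob=0.015615
DUUUD: M=77.8070, payoff=0.0000, prob=0.015615
UUUUD: M=130.7589, payoff=0.4389, prob=0.080029
DDDDU: M=43.9200, payoff=0.0000, prob=0.000595
UDDDU: M=73.8100, payoff=0.0000, prob=0.003047
DUDDU: M=53.1432, payoff=0.0000, prob=0.003047
UUDDU: M=89.3101, payoff=0.0000, prob=0.015615
DDUDU: M=43.9200, payoff=0.0000, prob=0.003047
UDUDU: M=73.8100, payoff=0.0000, prob=0.015615
DUUDU: M=64.3033, payoff=0.0000, prob=0.015615
UUUDU: M=108.0652, payoff=0.0000, prob=0.080029
DDDUU: M=43.9200, payoff=0.0000, prob=0.003047
UDDUU: M=73.8100, payoff=0.0000, prob=0.015615
DUDUU: M=56.0210, payoff=0.0000, prob=0.015615
UUDUU: M=94.1464, payoff=0.0000, prob=0.080029
DDUUU: M=56.0210, payoff=0.0000, prob=0.015615
UDUUU: M=94.1464, payoff=0.0000, prob=0.080029
DUUUU: M=94.1464, payoff=0.0000, prob=0.080029
UUUUU: M=158.2183, payoff=27.8983, prob=0.410146
Price = Σ prob·payoff / R^5 = 11.477509 / 1.842435 = 6.2295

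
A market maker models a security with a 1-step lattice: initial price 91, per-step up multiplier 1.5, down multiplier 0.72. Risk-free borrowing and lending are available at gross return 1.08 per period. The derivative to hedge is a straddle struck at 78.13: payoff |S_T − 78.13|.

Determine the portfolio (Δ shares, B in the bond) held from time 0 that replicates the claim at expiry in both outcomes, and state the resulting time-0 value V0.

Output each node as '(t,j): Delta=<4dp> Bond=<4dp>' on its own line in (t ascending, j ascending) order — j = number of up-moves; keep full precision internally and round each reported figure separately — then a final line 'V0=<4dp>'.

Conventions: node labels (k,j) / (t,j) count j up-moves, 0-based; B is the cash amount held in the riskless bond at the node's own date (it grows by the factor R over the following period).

Risk-neutral probability p* = (R−d)/(u−d) = (1.08−0.72)/(1.5−0.72) = 0.4615.
At maturity the claim pays: V(1,0)=12.6100, V(1,1)=58.3700
Node (0,0) S=91.0000: V=(p*·58.3700+(1−p*)·12.6100)/1.08=31.2315; Δ=(58.3700−12.6100)/(136.5000−65.5200)=0.6447; B=V−Δ·S=-27.4352
Check: Δ(0,0)·S0 + B(0,0) = 31.2315 = V0.

(0,0): Delta=0.6447 Bond=-27.4352
V0=31.2315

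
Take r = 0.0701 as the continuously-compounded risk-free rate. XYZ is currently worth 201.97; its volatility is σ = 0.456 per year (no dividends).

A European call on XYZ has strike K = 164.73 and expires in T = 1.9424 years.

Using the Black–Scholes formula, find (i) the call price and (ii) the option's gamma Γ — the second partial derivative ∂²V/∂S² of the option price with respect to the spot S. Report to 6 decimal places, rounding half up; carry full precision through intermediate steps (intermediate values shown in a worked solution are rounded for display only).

price = 77.961427
Γ = 0.002161

σ√T = 0.456·√1.9424 = 0.635527
d₁ = (ln(S/K) + (r+σ²/2)T) / (σ√T) = (ln(201.97/164.73) + (0.0701+0.456²/2)·1.9424) / 0.635527 = (0.203811 + 0.338110) / 0.635527 = 0.852711
d₂ = d₁ − σ√T = 0.852711 − 0.635527 = 0.217184
e^{−rT} = 0.872701
N(d₁) = 0.803090,  N(d₂) = 0.585967
Call price V = S·N(d₁) − K·e^{−rT}·N(d₂) = 162.200129 − 84.238702 = 77.961427
φ(d₁) = (1/√(2π))·e^{−d₁²/2} = 0.277344
Γ = φ(d₁) / (S·σ·√T) = 0.002161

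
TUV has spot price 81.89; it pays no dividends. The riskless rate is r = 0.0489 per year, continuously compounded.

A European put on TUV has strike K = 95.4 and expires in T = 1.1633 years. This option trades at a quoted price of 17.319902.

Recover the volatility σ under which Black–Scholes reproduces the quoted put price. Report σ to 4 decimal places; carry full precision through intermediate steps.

At σ = 0.3477 the Black–Scholes value reproduces the quote:
σ√T = 0.3477·√1.1633 = 0.375017
d₁ = (ln(S/K) + (r+σ²/2)T) / (σ√T) = (ln(81.89/95.4) + (0.0489+0.3477²/2)·1.1633) / 0.375017 = (-0.152702 + 0.127204) / 0.375017 = -0.067991
d₂ = d₁ − σ√T = -0.067991 − 0.375017 = -0.443007
e^{−rT} = 0.944702
N(−d₁) = 0.527103,  N(−d₂) = 0.671120
V = K·e^{−rT}·N(−d₂) − S·N(−d₁) = 60.484400 − 43.164498 = 17.319902 (equal to the quote); since ∂V/∂σ > 0 for all σ, the implied volatility is unique

sigma = 0.3477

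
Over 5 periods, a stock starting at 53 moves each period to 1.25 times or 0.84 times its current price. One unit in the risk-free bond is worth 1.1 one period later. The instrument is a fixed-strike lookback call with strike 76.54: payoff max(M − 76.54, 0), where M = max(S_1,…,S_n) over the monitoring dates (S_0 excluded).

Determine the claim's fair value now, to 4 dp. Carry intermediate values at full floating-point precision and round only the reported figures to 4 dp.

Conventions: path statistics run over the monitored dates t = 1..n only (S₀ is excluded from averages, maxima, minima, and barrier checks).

price = 13.5352

Under the martingale measure an up-move has probability p* = 0.6341; value the claim as the probability-weighted average of per-path payoffs, discounted 5 periods at R = 1.1.
Enumerate all 2^5 = 32 price paths (U = up ×1.25, D = down ×0.84); each path with k up-moves has probability p*^k·(1−p*)^(5−k).
DDDDD: M=44.5200, payoff=0.0000, prob=0.006554
UDDDD: M=66.2500, payoff=0.0000, prob=0.011361
DUDDD: M=55.6500, payoff=0.0000, prob=0.011361
UUDDD: M=82.8125, payoff=6.2725, prob=0.019693
DDUDD: M=46.7460, payoff=0.0000, prob=0.011361
UDUDD: M=69.5625, payoff=0.0000, prob=0.019693
DUUDD: M=69.5625, payoff=0.0000, prob=0.019693
UUUDD: M=103.5156, payoff=26.9756, prob=0.034134
DDDUD: M=44.5200, payoff=0.0000, prob=0.011361
UDDUD: M=66.2500, payoff=0.0000, prob=0.019693
DUDUD: M=58.4325, payoff=0.0000, prob=0.019693
UUDUD: M=86.9531, payoff=10.4131, prob=0.034134
DDUUD: M=58.4325, payoff=0.0000, prob=0.019693
UDUUD: M=86.9531, payoff=10.4131, prob=0.034134
DUUUD: M=86.9531, payoff=10.4131, prob=0.034134
UUUUD: M=129.3945, payoff=52.8545, prob=0.059165
DDDDU: M=44.5200, payoff=0.0000, prob=0.011361
UDDDU: M=66.2500, payoff=0.0000, prob=0.019693
DUDDU: M=55.6500, payoff=0.0000, prob=0.019693
UUDDU: M=82.8125, payoff=6.2725, prob=0.034134
DDUDU: M=49.0833, payoff=0.0000, prob=0.019693
UDUDU: M=73.0406, payoff=0.0000, prob=0.034134
DUUDU: M=73.0406, payoff=0.0000, prob=0.034134
UUUDU: M=108.6914, payoff=32.1514, prob=0.059165
DDDUU: M=49.0833, payoff=0.0000, prob=0.019693
UDDUU: M=73.0406, payoff=0.0000, prob=0.034134
DUDUU: M=73.0406, payoff=0.0000, prob=0.034134
UUDUU: M=108.6914, payoff=32.1514, prob=0.059165
DDUUU: M=73.0406, payoff=0.0000, prob=0.034134
UDUUU: M=108.6914, payoff=32.1514, prob=0.059165
DUUUU: M=108.6914, payoff=32.1514, prob=0.059165
UUUUU: M=161.7432, payoff=85.2032, prob=0.102553
Price = Σ prob·payoff / R^5 = 21.798642 / 1.610510 = 13.5352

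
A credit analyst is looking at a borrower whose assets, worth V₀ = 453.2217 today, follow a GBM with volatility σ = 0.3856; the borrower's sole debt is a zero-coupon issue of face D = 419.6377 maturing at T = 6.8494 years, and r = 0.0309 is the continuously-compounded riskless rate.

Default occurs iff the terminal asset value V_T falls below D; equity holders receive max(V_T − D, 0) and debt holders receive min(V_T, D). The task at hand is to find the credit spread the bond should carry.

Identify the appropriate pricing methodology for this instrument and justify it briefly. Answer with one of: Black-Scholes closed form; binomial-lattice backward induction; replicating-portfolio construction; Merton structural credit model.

Key observation: assets follow a GBM and default happens iff V_T < 419.6377; valuing claims on that split (equity as a call, risky debt as the residual) is the structural model's definition.

framework: Merton structural credit model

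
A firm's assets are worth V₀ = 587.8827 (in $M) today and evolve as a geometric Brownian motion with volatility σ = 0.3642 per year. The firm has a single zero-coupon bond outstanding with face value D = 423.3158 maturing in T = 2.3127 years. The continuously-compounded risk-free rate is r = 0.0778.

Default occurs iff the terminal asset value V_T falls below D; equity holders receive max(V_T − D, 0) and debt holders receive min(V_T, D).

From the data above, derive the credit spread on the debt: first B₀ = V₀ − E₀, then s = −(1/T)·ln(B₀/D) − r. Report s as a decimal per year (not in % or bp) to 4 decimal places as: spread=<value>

spread=0.0304

Equity is a call on the firm's assets struck at D = 423.3158:
d₁ = [ln(V₀/D) + (r + σ²/2)T] / (σ√T)
   = [ln(587.8827/423.3158) + (0.0778 + 0.5·0.3642²)·2.3127] / (0.3642·√2.3127)
   = [0.328409 + 0.333308] / 0.553859 = 1.194738
d₂ = d₁ − σ√T = 1.194738 − 0.553859 = 0.640879
N(d₁) = 0.883905,  N(d₂) = 0.739199,  e^(−rT) = 0.835330
E₀ = V₀·N(d₁) − D·e^(−rT)·N(d₂)
   = 587.8827·0.883905 − 423.3158·0.835330·0.739199 = 258.245501
B₀ = V₀ − E₀ = 587.8827 − 258.245501 = 329.637199
spread = −(1/T)·ln(B₀/D) − r = −(1/2.3127)·ln(329.637199/423.3158) − 0.0778 = 0.03035316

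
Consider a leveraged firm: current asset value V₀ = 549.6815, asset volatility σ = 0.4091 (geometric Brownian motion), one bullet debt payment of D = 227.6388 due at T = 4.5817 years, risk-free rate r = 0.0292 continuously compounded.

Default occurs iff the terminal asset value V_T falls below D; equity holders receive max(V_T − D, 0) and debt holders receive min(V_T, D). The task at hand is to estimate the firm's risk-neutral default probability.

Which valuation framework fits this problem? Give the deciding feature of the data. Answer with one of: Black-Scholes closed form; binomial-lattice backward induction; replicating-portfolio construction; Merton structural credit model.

framework: Merton structural credit model

Key observation: with the firm-asset dynamics (V₀ = 549.6815) and a single zero-coupon liability of face 227.6388 given, debt value, spread, and default probability all derive from the option view of the balance sheet.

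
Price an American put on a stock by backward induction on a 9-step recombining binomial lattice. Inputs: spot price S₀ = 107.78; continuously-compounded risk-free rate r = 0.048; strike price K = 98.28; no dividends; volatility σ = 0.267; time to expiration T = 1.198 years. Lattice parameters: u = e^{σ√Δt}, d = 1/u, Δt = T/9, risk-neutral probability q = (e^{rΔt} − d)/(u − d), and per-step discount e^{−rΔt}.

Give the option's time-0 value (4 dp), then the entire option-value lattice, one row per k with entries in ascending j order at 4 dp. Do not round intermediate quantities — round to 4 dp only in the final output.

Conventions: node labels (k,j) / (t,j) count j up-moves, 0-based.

Δt=0.13311, u=1.10232, d=0.90718, q=0.50851, disc=e^(-rΔt)=0.99363
k=9 terminal: V=max(K-S,0) → 53.4278 43.7801 32.0572 17.8126 0.5040 0.0000 0.0000 0.0000 0.0000 0.0000
k=8: j=0 S=49.4413 intr=48.8387 cont=48.2128 V=48.8387[EX]; j=1 S=60.0761 intr=38.2039 cont=37.5780 V=38.2039[EX]; j=2 S=72.9985 intr=25.2815 cont=24.6556 V=25.2815[EX]; j=3 S=88.7005 intr=9.5795 cont=8.9536 V=9.5795[EX]; j=4 S=107.7800 intr=0.0000 cont=0.2461 V=0.2461[hold]; j=5 S=130.9635 intr=0.0000 cont=0.0000 V=0.0000[hold]; j=6 S=159.1338 intr=0.0000 cont=0.0000 V=0.0000[hold]; j=7 S=193.3636 intr=0.0000 cont=0.0000 V=0.0000[hold]; j=8 S=234.9561 intr=0.0000 cont=0.0000 V=0.0000[hold]
k=7: j=0 S=54.4999 intr=43.7801 cont=43.1542 V=43.7801[EX]; j=1 S=66.2228 intr=32.0572 cont=31.4312 V=32.0572[EX]; j=2 S=80.4674 intr=17.8126 cont=17.1867 V=17.8126[EX]; j=3 S=97.7760 intr=0.5040 cont=4.8026 V=4.8026[hold]; j=4 S=118.8076 intr=0.0000 cont=0.1202 V=0.1202[hold]; j=5 S=144.3632 intr=0.0000 cont=0.0000 V=0.0000[hold]; j=6 S=175.4157 intr=0.0000 cont=0.0000 V=0.0000[hold]; j=7 S=213.1477 intr=0.0000 cont=0.0000 V=0.0000[hold]
k=6: j=0 S=60.0761 intr=38.2039 cont=37.5780 V=38.2039[EX]; j=1 S=72.9985 intr=25.2815 cont=24.6556 V=25.2815[EX]; j=2 S=88.7005 intr=9.5795 cont=11.1255 V=11.1255[hold]; j=3 S=107.7800 intr=0.0000 cont=2.4061 V=2.4061[hold]; j=4 S=130.9635 intr=0.0000 cont=0.0587 V=0.0587[hold]; j=5 S=159.1338 intr=0.0000 cont=0.0000 V=0.0000[hold]; j=6 S=193.3636 intr=0.0000 cont=0.0000 V=0.0000[hold]
k=5: j=0 S=66.2228 intr=32.0572 cont=31.4312 V=32.0572[EX]; j=1 S=80.4674 intr=17.8126 cont=17.9678 V=17.9678[hold]; j=2 S=97.7760 intr=0.5040 cont=6.6490 V=6.6490[hold]; j=3 S=118.8076 intr=0.0000 cont=1.2047 V=1.2047[hold]; j=4 S=144.3632 intr=0.0000 cont=0.0287 V=0.0287[hold]; j=5 S=175.4157 intr=0.0000 cont=0.0000 V=0.0000[hold]
k=4: j=0 S=72.9985 intr=25.2815 cont=24.7340 V=25.2815[EX]; j=1 S=88.7005 intr=9.5795 cont=12.1342 V=12.1342[hold]; j=2 S=107.7800 intr=0.0000 cont=3.8558 V=3.8558[hold]; j=3 S=130.9635 intr=0.0000 cont=0.6028 V=0.6028[hold]; j=4 S=159.1338 intr=0.0000 cont=0.0140 V=0.0140[hold]
k=3: j=0 S=80.4674 intr=17.8126 cont=18.4775 V=18.4775[hold]; j=1 S=97.7760 intr=0.5040 cont=7.8740 V=7.8740[hold]; j=2 S=118.8076 intr=0.0000 cont=2.1876 V=2.1876[hold]; j=3 S=144.3632 intr=0.0000 cont=0.3015 V=0.3015[hold]
k=2: j=0 S=88.7005 intr=9.5795 cont=13.0022 V=13.0022[hold]; j=1 S=107.7800 intr=0.0000 cont=4.9507 V=4.9507[hold]; j=2 S=130.9635 intr=0.0000 cont=1.2206 V=1.2206[hold]
k=1: j=0 S=97.7760 intr=0.5040 cont=8.8511 V=8.8511[hold]; j=1 S=118.8076 intr=0.0000 cont=3.0344 V=3.0344[hold]
k=0: j=0 S=107.7800 intr=0.0000 cont=5.8557 V=5.8557[hold]

price = 5.8557
tree:
5.8557
8.8511 3.0344
13.0022 4.9507 1.2206
18.4775 7.8740 2.1876 0.3015
25.2815 12.1342 3.8558 0.6028 0.0140
32.0572 17.9678 6.6490 1.2047 0.0287 0.0000
38.2039 25.2815 11.1255 2.4061 0.0587 0.0000 0.0000
43.7801 32.0572 17.8126 4.8026 0.1202 0.0000 0.0000 0.0000
48.8387 38.2039 25.2815 9.5795 0.2461 0.0000 0.0000 0.0000 0.0000
53.4278 43.7801 32.0572 17.8126 0.5040 0.0000 0.0000 0.0000 0.0000 0.0000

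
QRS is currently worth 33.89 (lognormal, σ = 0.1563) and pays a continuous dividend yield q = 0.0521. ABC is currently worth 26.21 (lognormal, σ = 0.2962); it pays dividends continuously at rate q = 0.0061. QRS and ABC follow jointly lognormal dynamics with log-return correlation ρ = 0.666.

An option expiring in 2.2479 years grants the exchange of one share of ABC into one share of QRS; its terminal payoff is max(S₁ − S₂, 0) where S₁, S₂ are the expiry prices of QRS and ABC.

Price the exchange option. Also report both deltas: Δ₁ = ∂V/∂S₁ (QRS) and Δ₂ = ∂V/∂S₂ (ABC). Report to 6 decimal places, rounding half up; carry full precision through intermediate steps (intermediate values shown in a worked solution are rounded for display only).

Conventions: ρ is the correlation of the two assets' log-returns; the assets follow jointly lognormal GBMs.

σ_eff = √(σ₁² + σ₂² − 2ρσ₁σ₂) = √(0.1563² + 0.2962² − 2·0.666·0.1563·0.2962) = 0.224717
d₁ = (ln(S₁/S₂) + (q₂ − q₁ + σ_eff²/2)T) / (σ_eff√T) = (ln(33.89/26.21) + (0.0061 − 0.0521 + 0.025249)·2.2479) / 0.336918 = 0.624283
d₂ = d₁ − σ_eff√T = 0.624283 − 0.336918 = 0.287365
N(d₁) = 0.733779,  N(d₂) = 0.613084
V = S₁·e^{−q₁T}·N(d₁) − S₂·e^{−q₂T}·N(d₂) = 22.119452 − 15.850086 = 6.269366
Key observation: the rate r is irrelevant here: denominating values in ABC turns the exchange into a ratio option on S₁/S₂, and discounting at r drops out.
Δ₁ = e^{−q₁T}·N(d₁) = 0.652684;  Δ₂ = −e^{−q₂T}·N(d₂) = -0.604734

exchange price = 6.269366
Δ1 = 0.652684
Δ2 = -0.604734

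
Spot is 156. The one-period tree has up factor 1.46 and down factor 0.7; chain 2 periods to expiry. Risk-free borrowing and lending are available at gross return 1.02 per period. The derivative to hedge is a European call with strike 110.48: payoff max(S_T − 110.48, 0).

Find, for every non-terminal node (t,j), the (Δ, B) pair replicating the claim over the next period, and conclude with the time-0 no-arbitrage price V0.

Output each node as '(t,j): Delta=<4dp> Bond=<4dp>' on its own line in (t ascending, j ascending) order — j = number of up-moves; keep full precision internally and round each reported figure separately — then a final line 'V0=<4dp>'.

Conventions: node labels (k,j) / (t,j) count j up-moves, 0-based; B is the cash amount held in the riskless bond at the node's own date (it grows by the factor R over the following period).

(0,0): Delta=0.8370 Bond=-69.8011
(1,0): Delta=0.5898 Bond=-44.2033
(1,1): Delta=1.0000 Bond=-108.3137
V0=60.7766

Since d<R<u, set p* = (R−d)/(u−d) = 0.4211; price each node as the discounted p*-expectation of its children.
Payoffs at expiry: V(2,0)=0.0000, V(2,1)=48.9520, V(2,2)=222.0496
(1,0): S=109.2000. Δ = (V_up−V_dn)/(S_up−S_dn) = (48.9520−0.0000)/(159.4320−76.4400) = 0.5898. V = [p*·48.9520 + (1−p*)·0.0000]/1.02 = 20.2072. B = V − Δ·S = -44.2033.
(1,1): S=227.7600. Δ = (V_up−V_dn)/(S_up−S_dn) = (222.0496−48.9520)/(332.5296−159.4320) = 1.0000. V = [p*·222.0496 + (1−p*)·48.9520]/1.02 = 119.4463. B = V − Δ·S = -108.3137.
(0,0): S=156.0000. Δ = (V_up−V_dn)/(S_up−S_dn) = (119.4463−20.2072)/(227.7600−109.2000) = 0.8370. V = [p*·119.4463 + (1−p*)·20.2072]/1.02 = 60.7766. B = V − Δ·S = -69.8011.
Sanity check at the root: Δ(0,0)·S0 + B(0,0) reproduces V0 = 60.7766.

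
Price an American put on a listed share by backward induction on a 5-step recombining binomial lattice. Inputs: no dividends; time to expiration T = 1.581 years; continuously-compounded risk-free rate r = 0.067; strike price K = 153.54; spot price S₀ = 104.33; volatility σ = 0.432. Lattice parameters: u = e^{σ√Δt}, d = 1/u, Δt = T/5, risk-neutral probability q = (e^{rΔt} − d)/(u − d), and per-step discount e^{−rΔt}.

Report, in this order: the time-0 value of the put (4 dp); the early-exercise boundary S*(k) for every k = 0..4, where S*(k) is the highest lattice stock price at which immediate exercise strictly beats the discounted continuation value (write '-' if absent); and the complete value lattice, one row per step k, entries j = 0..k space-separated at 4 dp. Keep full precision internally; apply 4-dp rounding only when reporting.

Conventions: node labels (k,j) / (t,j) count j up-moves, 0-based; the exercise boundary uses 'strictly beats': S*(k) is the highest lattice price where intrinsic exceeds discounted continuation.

price = 52.2746
boundary = - 81.8295 64.1817 81.8295 104.3300
tree:
52.2746
71.7105 33.8041
89.3583 50.3853 17.5683
103.2002 71.7105 29.8105 5.2537
114.0568 89.3583 49.2100 10.3836 0.0000
122.5720 103.2002 71.7105 20.5226 0.0000 0.0000

Δt=0.31620  u=1.27497  d=0.78433  q=0.48321  discount=0.97904
step 5 (expiry): payoffs max(K−S,0) = 122.5720 103.2002 71.7105 20.5226 0.0000 0.0000
step 4: (k=4,j=0): S=39.4832, K−S=114.0568, hold=110.8382 ⇒ V=114.0568 exercise | (k=4,j=1): S=64.1817, K−S=89.3583, hold=86.1398 ⇒ V=89.3583 exercise | (k=4,j=2): S=104.3300, K−S=49.2100, hold=45.9914 ⇒ V=49.2100 exercise | (k=4,j=3): S=169.5928, K−S=0.0000, hold=10.3836 ⇒ V=10.3836 continue | (k=4,j=4): S=275.6804, K−S=0.0000, hold=0.0000 ⇒ V=0.0000 continue  boundary S*=104.3300
step 3: (k=3,j=0): S=50.3398, K−S=103.2002, hold=99.9816 ⇒ V=103.2002 exercise | (k=3,j=1): S=81.8295, K−S=71.7105, hold=68.4919 ⇒ V=71.7105 exercise | (k=3,j=2): S=133.0174, K−S=20.5226, hold=29.8105 ⇒ V=29.8105 continue | (k=3,j=3): S=216.2254, K−S=0.0000, hold=5.2537 ⇒ V=5.2537 continue  boundary S*=81.8295
step 2: (k=2,j=0): S=64.1817, K−S=89.3583, hold=86.1398 ⇒ V=89.3583 exercise | (k=2,j=1): S=104.3300, K−S=49.2100, hold=50.3853 ⇒ V=50.3853 continue | (k=2,j=2): S=169.5928, K−S=0.0000, hold=17.5683 ⇒ V=17.5683 continue  boundary S*=64.1817
step 1: (k=1,j=0): S=81.8295, K−S=71.7105, hold=69.0479 ⇒ V=71.7105 exercise | (k=1,j=1): S=133.0174, K−S=20.5226, hold=33.8041 ⇒ V=33.8041 continue  boundary S*=81.8295
step 0: (k=0,j=0): S=104.3300, K−S=49.2100, hold=52.2746 ⇒ V=52.2746 continue  boundary S*=-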